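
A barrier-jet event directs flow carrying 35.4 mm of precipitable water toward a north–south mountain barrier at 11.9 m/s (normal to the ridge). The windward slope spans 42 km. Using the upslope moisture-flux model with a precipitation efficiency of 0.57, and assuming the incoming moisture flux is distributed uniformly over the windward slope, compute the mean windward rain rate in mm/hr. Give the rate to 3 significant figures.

Incoming column moisture flux per unit ridge length: F = V × PW = 11.9 × 35.4 = 421.26 mm·m/s.
Spread over the 42 km slope with efficiency ε = 0.57: R = ε·F/W = 0.57 × 421.26 / 42000 m = 5.717e-03 mm/s.
R = 5.717e-03 × 3600 = 20.6 mm/hr.

R ≈ 20.6 mm/hr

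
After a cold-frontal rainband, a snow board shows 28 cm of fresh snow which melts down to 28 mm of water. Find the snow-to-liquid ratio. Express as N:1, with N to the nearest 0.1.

ratio ≈ 10.0

Ratio = snow depth / SWE = 280 mm / 28 mm = 10.0, i.e. 10.0:1.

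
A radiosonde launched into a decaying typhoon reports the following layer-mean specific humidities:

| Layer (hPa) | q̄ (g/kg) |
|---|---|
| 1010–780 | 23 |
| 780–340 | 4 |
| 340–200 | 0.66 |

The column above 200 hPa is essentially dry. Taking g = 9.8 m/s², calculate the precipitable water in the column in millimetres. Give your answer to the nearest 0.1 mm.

Precipitable water is the column-integrated vapour mass per unit area: PW = (1/g) Σ q̄ Δp, with q in kg/kg and Δp in Pa (1 kg/m² of water = 1 mm).
Layer 1010–780 hPa: Δp = 230 hPa = 23000 Pa, q̄ = 0.023 kg/kg → 0.023 × 23000 / 9.8 = 53.98 mm
Layer 780–340 hPa: Δp = 440 hPa = 44000 Pa, q̄ = 0.004 kg/kg → 0.004 × 44000 / 9.8 = 17.96 mm
Layer 340–200 hPa: Δp = 140 hPa = 14000 Pa, q̄ = 0.00066 kg/kg → 0.00066 × 14000 / 9.8 = 0.94 mm
PW = 53.98 + 17.96 + 0.94 = 72.88 ≈ 72.9 mm.

PW ≈ 72.9 mm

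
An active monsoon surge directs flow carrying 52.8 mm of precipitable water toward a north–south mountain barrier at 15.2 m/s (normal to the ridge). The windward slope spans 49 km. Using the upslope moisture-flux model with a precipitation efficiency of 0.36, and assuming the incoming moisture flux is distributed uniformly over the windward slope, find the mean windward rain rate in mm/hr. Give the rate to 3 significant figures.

R ≈ 21.2 mm/hr

Incoming column moisture flux per unit ridge length: F = V × PW = 15.2 × 52.8 = 802.56 mm·m/s.
Spread over the 49 km slope with efficiency ε = 0.36: R = ε·F/W = 0.36 × 802.56 / 49000 m = 5.896e-03 mm/s.
R = 5.896e-03 × 3600 = 21.2 mm/hr.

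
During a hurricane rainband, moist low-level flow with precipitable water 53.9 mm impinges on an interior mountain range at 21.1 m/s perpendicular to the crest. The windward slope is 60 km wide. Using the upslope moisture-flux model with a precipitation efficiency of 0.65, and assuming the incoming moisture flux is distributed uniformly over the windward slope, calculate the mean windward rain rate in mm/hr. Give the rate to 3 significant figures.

R ≈ 44.4 mm/hr

Incoming column moisture flux per unit ridge length: F = V × PW = 21.1 × 53.9 = 1137.29 mm·m/s.
Spread over the 60 km slope with efficiency ε = 0.65: R = ε·F/W = 0.65 × 1137.29 / 60000 m = 1.232e-02 mm/s.
R = 1.232e-02 × 3600 = 44.4 mm/hr.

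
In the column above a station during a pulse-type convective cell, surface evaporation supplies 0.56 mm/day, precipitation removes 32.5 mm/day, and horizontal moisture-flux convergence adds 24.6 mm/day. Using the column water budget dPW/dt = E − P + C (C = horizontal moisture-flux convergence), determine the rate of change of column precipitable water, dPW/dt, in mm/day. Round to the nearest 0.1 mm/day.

dPW/dt = E − P + C = 0.56 − 32.5 + (24.6) = -7.3 mm/day.

dPW/dt ≈ -7.3 mm/day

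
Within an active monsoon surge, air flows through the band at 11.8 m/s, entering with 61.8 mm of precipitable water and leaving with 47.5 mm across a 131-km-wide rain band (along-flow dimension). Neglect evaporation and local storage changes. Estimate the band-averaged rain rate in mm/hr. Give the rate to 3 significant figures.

Column moisture flux per unit crosswind length is F = V × PW.
Inflow: F_in = 11.8 × 61.8 = 729.24 mm·m/s
Outflow: F_out = 11.8 × 47.5 = 560.5 mm·m/s
Steady-state rate R = (F_in − F_out)/L = (729.24 − 560.5) / 131000 m = 1.288e-03 mm/s.
R = 1.288e-03 × 3600 = 4.64 mm/hr.

R ≈ 4.64 mm/hr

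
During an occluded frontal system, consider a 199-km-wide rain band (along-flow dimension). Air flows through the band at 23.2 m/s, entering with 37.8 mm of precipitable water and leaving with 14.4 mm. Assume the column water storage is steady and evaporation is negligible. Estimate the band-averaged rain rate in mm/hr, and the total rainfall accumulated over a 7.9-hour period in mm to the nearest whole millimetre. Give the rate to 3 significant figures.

Column moisture flux per unit crosswind length is F = V × PW.
Inflow: F_in = 23.2 × 37.8 = 876.96 mm·m/s
Outflow: F_out = 23.2 × 14.4 = 334.08 mm·m/s
Steady-state rate R = (F_in − F_out)/L = (876.96 − 334.08) / 199000 m = 2.728e-03 mm/s.
R = 2.728e-03 × 3600 = 9.82 mm/hr.
Over 7.9 h: total = 9.82 × 7.9 = 77.578 ≈ 78 mm.

R ≈ 9.82 mm/hr; total ≈ 78 mm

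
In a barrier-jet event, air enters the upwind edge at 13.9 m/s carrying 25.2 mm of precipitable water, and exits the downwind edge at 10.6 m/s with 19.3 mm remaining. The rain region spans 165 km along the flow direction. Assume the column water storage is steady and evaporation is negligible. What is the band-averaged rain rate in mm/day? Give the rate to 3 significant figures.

Column moisture flux per unit crosswind length is F = V × PW.
Inflow: F_in = 13.9 × 25.2 = 350.28 mm·m/s
Outflow: F_out = 10.6 × 19.3 = 204.58 mm·m/s
Steady-state rate R = (F_in − F_out)/L = (350.28 − 204.58) / 165000 m = 8.830e-04 mm/s.
R = 8.830e-04 × 3600 × 24 = 76.3 mm/day.

R ≈ 76.3 mm/day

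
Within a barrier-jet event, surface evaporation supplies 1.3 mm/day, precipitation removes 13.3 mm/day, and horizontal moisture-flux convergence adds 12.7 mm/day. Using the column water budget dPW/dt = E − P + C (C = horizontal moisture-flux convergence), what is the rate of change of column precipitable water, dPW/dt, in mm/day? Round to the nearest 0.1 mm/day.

dPW/dt = E − P + C = 1.3 − 13.3 + (12.7) = 0.7 mm/day.

dPW/dt ≈ 0.7 mm/day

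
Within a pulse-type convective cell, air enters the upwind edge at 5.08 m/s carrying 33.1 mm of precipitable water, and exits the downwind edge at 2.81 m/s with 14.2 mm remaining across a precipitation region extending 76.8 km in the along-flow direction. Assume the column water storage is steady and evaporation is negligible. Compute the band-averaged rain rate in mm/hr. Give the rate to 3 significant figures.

R ≈ 6.01 mm/hr

Column moisture flux per unit crosswind length is F = V × PW.
Inflow: F_in = 5.08 × 33.1 = 168.148 mm·m/s
Outflow: F_out = 2.81 × 14.2 = 39.902 mm·m/s
Steady-state rate R = (F_in − F_out)/L = (168.148 − 39.902) / 76800 m = 1.670e-03 mm/s.
R = 1.670e-03 × 3600 = 6.01 mm/hr.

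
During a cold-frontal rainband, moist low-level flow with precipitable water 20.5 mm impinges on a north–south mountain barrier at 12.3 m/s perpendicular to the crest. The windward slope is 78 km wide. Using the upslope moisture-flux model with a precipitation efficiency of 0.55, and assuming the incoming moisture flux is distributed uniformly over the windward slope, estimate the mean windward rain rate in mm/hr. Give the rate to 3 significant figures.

Incoming column moisture flux per unit ridge length: F = V × PW = 12.3 × 20.5 = 252.15 mm·m/s.
Spread over the 78 km slope with efficiency ε = 0.55: R = ε·F/W = 0.55 × 252.15 / 78000 m = 1.778e-03 mm/s.
R = 1.778e-03 × 3600 = 6.40 mm/hr.

R ≈ 6.40 mm/hr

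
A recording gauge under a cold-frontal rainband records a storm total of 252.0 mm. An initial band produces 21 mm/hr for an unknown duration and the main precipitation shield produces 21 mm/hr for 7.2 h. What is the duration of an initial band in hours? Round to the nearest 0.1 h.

duration ≈ 4.8 h

Known phases: 21 × 7.2 = 151.2 mm.
Remaining depth = 252.0 − 151.2 = 100.8 mm.
Duration = 100.8 / 21 = 4.8 h.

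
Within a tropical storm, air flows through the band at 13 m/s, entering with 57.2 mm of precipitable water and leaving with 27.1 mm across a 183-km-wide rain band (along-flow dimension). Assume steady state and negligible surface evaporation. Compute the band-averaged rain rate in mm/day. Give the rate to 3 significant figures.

Column moisture flux per unit crosswind length is F = V × PW.
Inflow: F_in = 13 × 57.2 = 743.6 mm·m/s
Outflow: F_out = 13 × 27.1 = 352.3 mm·m/s
Steady-state rate R = (F_in − F_out)/L = (743.6 − 352.3) / 183000 m = 2.138e-03 mm/s.
R = 2.138e-03 × 3600 × 24 = 185 mm/day.

R ≈ 185 mm/day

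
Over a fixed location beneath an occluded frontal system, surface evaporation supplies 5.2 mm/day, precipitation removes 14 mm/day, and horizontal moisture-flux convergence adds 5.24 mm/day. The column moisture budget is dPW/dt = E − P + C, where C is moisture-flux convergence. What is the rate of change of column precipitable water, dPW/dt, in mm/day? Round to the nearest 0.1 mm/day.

dPW/dt = E − P + C = 5.2 − 14 + (5.24) = -3.6 mm/day.

dPW/dt ≈ -3.6 mm/day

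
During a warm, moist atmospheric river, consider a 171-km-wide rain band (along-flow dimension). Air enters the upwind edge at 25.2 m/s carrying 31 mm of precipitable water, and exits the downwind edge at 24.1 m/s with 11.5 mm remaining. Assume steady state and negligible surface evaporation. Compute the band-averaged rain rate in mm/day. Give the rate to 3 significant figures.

Column moisture flux per unit crosswind length is F = V × PW.
Inflow: F_in = 25.2 × 31 = 781.2 mm·m/s
Outflow: F_out = 24.1 × 11.5 = 277.15 mm·m/s
Steady-state rate R = (F_in − F_out)/L = (781.2 − 277.15) / 171000 m = 2.948e-03 mm/s.
R = 2.948e-03 × 3600 × 24 = 255 mm/day.

R ≈ 255 mm/day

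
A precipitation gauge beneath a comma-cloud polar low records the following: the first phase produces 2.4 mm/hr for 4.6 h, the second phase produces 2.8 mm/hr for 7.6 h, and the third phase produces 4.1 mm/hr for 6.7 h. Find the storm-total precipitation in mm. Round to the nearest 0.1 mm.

total ≈ 59.8 mm

Total = Σ Rᵢ Δtᵢ = 2.4 × 4.6 + 2.8 × 7.6 + 4.1 × 6.7
      = 11.04 + 21.28 + 27.47 = 59.8 mm.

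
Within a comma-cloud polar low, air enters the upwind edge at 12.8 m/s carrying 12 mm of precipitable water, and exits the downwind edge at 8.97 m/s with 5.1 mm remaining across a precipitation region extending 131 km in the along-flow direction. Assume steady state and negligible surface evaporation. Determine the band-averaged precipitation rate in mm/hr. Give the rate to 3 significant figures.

Column moisture flux per unit crosswind length is F = V × PW.
Inflow: F_in = 12.8 × 12 = 153.6 mm·m/s
Outflow: F_out = 8.97 × 5.1 = 45.747 mm·m/s
Steady-state rate R = (F_in − F_out)/L = (153.6 − 45.747) / 131000 m = 8.233e-04 mm/s.
R = 8.233e-04 × 3600 = 2.96 mm/hr.

R ≈ 2.96 mm/hr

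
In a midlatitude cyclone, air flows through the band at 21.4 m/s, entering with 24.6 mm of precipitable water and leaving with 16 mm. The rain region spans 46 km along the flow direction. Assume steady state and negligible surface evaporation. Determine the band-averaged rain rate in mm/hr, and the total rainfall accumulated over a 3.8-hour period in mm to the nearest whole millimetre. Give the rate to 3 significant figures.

R ≈ 14.4 mm/hr; total ≈ 55 mm

Column moisture flux per unit crosswind length is F = V × PW.
Inflow: F_in = 21.4 × 24.6 = 526.44 mm·m/s
Outflow: F_out = 21.4 × 16 = 342.4 mm·m/s
Steady-state rate R = (F_in − F_out)/L = (526.44 − 342.4) / 46000 m = 4.001e-03 mm/s.
R = 4.001e-03 × 3600 = 14.4 mm/hr.
Over 3.8 h: total = 14.4 × 3.8 = 54.72 ≈ 55 mm.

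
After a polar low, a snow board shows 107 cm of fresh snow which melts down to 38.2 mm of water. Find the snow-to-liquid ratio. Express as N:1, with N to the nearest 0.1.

Ratio = snow depth / SWE = 1070 mm / 38.2 mm = 28.0, i.e. 28.0:1.

ratio ≈ 28.0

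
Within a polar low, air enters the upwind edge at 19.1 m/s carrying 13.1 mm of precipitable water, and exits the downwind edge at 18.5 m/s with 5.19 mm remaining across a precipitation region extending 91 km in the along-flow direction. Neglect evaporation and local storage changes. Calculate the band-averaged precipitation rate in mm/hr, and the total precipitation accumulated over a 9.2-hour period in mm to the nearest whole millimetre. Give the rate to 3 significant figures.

Column moisture flux per unit crosswind length is F = V × PW.
Inflow: F_in = 19.1 × 13.1 = 250.21 mm·m/s
Outflow: F_out = 18.5 × 5.19 = 96.015 mm·m/s
Steady-state rate R = (F_in − F_out)/L = (250.21 − 96.015) / 91000 m = 1.694e-03 mm/s.
R = 1.694e-03 × 3600 = 6.10 mm/hr.
Over 9.2 h: total = 6.10 × 9.2 = 56.12 ≈ 56 mm.

R ≈ 6.10 mm/hr; total ≈ 56 mm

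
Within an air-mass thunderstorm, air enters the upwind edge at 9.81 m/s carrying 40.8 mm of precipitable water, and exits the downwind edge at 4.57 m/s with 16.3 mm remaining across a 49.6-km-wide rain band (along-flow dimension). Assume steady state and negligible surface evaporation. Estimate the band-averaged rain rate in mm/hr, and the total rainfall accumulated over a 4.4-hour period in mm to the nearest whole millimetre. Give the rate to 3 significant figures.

R ≈ 23.6 mm/hr; total ≈ 104 mm

Column moisture flux per unit crosswind length is F = V × PW.
Inflow: F_in = 9.81 × 40.8 = 400.248 mm·m/s
Outflow: F_out = 4.57 × 16.3 = 74.491 mm·m/s
Steady-state rate R = (F_in − F_out)/L = (400.248 − 74.491) / 49600 m = 6.568e-03 mm/s.
R = 6.568e-03 × 3600 = 23.6 mm/hr.
Over 4.4 h: total = 23.6 × 4.4 = 103.84 ≈ 104 mm.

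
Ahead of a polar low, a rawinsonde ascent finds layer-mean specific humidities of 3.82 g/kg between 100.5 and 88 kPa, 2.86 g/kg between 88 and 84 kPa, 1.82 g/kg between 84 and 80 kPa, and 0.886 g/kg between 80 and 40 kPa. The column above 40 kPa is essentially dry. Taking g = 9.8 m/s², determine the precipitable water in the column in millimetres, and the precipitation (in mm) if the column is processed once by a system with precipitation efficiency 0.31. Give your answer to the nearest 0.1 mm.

Precipitable water is the column-integrated vapour mass per unit area: PW = (1/g) Σ q̄ Δp, with q in kg/kg and Δp in Pa (1 kg/m² of water = 1 mm).
Layer 100.5–88 kPa: Δp = 125 hPa = 12500 Pa, q̄ = 0.00382 kg/kg → 0.00382 × 12500 / 9.8 = 4.87 mm
Layer 88–84 kPa: Δp = 40 hPa = 4000 Pa, q̄ = 0.00286 kg/kg → 0.00286 × 4000 / 9.8 = 1.17 mm
Layer 84–80 kPa: Δp = 40 hPa = 4000 Pa, q̄ = 0.00182 kg/kg → 0.00182 × 4000 / 9.8 = 0.74 mm
Layer 80–40 kPa: Δp = 400 hPa = 40000 Pa, q̄ = 0.000886 kg/kg → 0.000886 × 40000 / 9.8 = 3.62 mm
PW = 4.87 + 1.17 + 0.74 + 3.62 = 10.40 ≈ 10.4 mm.
Precipitation = ε × PW = 0.31 × 10.4 = 3.2 mm.

PW ≈ 10.4 mm; precipitation ≈ 3.2 mm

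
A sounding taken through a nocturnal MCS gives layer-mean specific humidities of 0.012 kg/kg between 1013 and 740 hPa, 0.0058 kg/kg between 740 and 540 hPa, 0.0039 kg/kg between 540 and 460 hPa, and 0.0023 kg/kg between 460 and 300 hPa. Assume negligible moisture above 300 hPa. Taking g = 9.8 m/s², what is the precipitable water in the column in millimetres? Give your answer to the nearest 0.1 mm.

PW ≈ 52.2 mm

Precipitable water is the column-integrated vapour mass per unit area: PW = (1/g) Σ q̄ Δp, with q in kg/kg and Δp in Pa (1 kg/m² of water = 1 mm).
Layer 1013–740 hPa: Δp = 273 hPa = 27300 Pa, q̄ = 0.012 kg/kg → 0.012 × 27300 / 9.8 = 33.43 mm
Layer 740–540 hPa: Δp = 200 hPa = 20000 Pa, q̄ = 0.0058 kg/kg → 0.0058 × 20000 / 9.8 = 11.84 mm
Layer 540–460 hPa: Δp = 80 hPa = 8000 Pa, q̄ = 0.0039 kg/kg → 0.0039 × 8000 / 9.8 = 3.18 mm
Layer 460–300 hPa: Δp = 160 hPa = 16000 Pa, q̄ = 0.0023 kg/kg → 0.0023 × 16000 / 9.8 = 3.76 mm
PW = 33.43 + 11.84 + 3.18 + 3.76 = 52.21 ≈ 52.2 mm.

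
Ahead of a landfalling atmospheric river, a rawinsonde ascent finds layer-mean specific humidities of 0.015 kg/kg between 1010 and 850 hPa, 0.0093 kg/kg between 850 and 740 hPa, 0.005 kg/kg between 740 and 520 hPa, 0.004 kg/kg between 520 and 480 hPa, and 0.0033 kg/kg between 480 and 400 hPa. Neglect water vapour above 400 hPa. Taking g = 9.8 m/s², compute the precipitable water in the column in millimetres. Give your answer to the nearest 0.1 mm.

Precipitable water is the column-integrated vapour mass per unit area: PW = (1/g) Σ q̄ Δp, with q in kg/kg and Δp in Pa (1 kg/m² of water = 1 mm).
Layer 1010–850 hPa: Δp = 160 hPa = 16000 Pa, q̄ = 0.015 kg/kg → 0.015 × 16000 / 9.8 = 24.49 mm
Layer 850–740 hPa: Δp = 110 hPa = 11000 Pa, q̄ = 0.0093 kg/kg → 0.0093 × 11000 / 9.8 = 10.44 mm
Layer 740–520 hPa: Δp = 220 hPa = 22000 Pa, q̄ = 0.005 kg/kg → 0.005 × 22000 / 9.8 = 11.22 mm
Layer 520–480 hPa: Δp = 40 hPa = 4000 Pa, q̄ = 0.004 kg/kg → 0.004 × 4000 / 9.8 = 1.63 mm
Layer 480–400 hPa: Δp = 80 hPa = 8000 Pa, q̄ = 0.0033 kg/kg → 0.0033 × 8000 / 9.8 = 2.69 mm
PW = 24.49 + 10.44 + 11.22 + 1.63 + 2.69 = 50.47 ≈ 50.5 mm.

PW ≈ 50.5 mm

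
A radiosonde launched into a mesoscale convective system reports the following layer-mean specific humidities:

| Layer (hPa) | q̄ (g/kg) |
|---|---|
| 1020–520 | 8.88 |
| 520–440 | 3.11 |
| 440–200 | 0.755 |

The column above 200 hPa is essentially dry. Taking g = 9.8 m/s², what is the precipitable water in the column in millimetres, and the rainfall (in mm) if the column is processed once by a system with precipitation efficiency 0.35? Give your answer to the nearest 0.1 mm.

Precipitable water is the column-integrated vapour mass per unit area: PW = (1/g) Σ q̄ Δp, with q in kg/kg and Δp in Pa (1 kg/m² of water = 1 mm).
Layer 1020–520 hPa: Δp = 500 hPa = 50000 Pa, q̄ = 0.00888 kg/kg → 0.00888 × 50000 / 9.8 = 45.31 mm
Layer 520–440 hPa: Δp = 80 hPa = 8000 Pa, q̄ = 0.00311 kg/kg → 0.00311 × 8000 / 9.8 = 2.54 mm
Layer 440–200 hPa: Δp = 240 hPa = 24000 Pa, q̄ = 0.000755 kg/kg → 0.000755 × 24000 / 9.8 = 1.85 mm
PW = 45.31 + 2.54 + 1.85 = 49.70 ≈ 49.7 mm.
Rainfall = ε × PW = 0.35 × 49.7 = 17.4 mm.

PW ≈ 49.7 mm; rainfall ≈ 17.4 mm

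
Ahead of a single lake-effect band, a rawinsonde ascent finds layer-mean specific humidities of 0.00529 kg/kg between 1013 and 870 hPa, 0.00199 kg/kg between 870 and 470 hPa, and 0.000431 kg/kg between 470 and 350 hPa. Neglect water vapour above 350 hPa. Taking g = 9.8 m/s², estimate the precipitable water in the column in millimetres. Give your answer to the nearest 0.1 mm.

Precipitable water is the column-integrated vapour mass per unit area: PW = (1/g) Σ q̄ Δp, with q in kg/kg and Δp in Pa (1 kg/m² of water = 1 mm).
Layer 1013–870 hPa: Δp = 143 hPa = 14300 Pa, q̄ = 0.00529 kg/kg → 0.00529 × 14300 / 9.8 = 7.72 mm
Layer 870–470 hPa: Δp = 400 hPa = 40000 Pa, q̄ = 0.00199 kg/kg → 0.00199 × 40000 / 9.8 = 8.12 mm
Layer 470–350 hPa: Δp = 120 hPa = 12000 Pa, q̄ = 0.000431 kg/kg → 0.000431 × 12000 / 9.8 = 0.53 mm
PW = 7.72 + 8.12 + 0.53 = 16.37 ≈ 16.4 mm.

PW ≈ 16.4 mm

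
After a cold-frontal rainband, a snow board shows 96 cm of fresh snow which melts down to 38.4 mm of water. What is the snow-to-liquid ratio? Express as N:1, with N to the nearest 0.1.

Ratio = snow depth / SWE = 960 mm / 38.4 mm = 25.0, i.e. 25.0:1.

ratio ≈ 25.0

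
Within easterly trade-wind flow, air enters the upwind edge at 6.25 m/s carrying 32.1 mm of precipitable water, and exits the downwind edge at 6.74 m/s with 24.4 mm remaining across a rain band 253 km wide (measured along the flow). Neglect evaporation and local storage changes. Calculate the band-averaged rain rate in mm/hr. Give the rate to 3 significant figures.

Column moisture flux per unit crosswind length is F = V × PW.
Inflow: F_in = 6.25 × 32.1 = 200.625 mm·m/s
Outflow: F_out = 6.74 × 24.4 = 164.456 mm·m/s
Steady-state rate R = (F_in − F_out)/L = (200.625 − 164.456) / 253000 m = 1.430e-04 mm/s.
R = 1.430e-04 × 3600 = 0.515 mm/hr.

R ≈ 0.515 mm/hr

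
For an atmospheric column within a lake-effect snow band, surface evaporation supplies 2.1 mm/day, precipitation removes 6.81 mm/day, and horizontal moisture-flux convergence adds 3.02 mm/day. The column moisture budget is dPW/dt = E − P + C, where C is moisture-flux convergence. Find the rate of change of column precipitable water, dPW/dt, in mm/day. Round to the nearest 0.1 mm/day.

dPW/dt ≈ -1.7 mm/day

dPW/dt = E − P + C = 2.1 − 6.81 + (3.02) = -1.7 mm/day.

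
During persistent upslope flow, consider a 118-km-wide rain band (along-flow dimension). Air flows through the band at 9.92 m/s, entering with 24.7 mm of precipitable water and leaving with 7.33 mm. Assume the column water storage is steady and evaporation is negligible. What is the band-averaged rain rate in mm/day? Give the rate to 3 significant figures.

Column moisture flux per unit crosswind length is F = V × PW.
Inflow: F_in = 9.92 × 24.7 = 245.024 mm·m/s
Outflow: F_out = 9.92 × 7.33 = 72.7136 mm·m/s
Steady-state rate R = (F_in − F_out)/L = (245.024 − 72.7136) / 118000 m = 1.460e-03 mm/s.
R = 1.460e-03 × 3600 × 24 = 126 mm/day.

R ≈ 126 mm/day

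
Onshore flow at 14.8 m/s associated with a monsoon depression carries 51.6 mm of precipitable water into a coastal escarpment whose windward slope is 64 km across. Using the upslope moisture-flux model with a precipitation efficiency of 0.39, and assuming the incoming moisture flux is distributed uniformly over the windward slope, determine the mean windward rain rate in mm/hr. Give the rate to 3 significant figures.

R ≈ 16.8 mm/hr

Incoming column moisture flux per unit ridge length: F = V × PW = 14.8 × 51.6 = 763.68 mm·m/s.
Spread over the 64 km slope with efficiency ε = 0.39: R = ε·F/W = 0.39 × 763.68 / 64000 m = 4.654e-03 mm/s.
R = 4.654e-03 × 3600 = 16.8 mm/hr.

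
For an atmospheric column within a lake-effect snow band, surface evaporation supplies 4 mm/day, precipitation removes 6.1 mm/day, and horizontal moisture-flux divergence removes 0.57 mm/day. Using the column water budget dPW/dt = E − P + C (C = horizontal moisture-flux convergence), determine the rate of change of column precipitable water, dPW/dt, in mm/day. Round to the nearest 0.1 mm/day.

dPW/dt ≈ -2.7 mm/day

dPW/dt = E − P + C = 4 − 6.1 + (-0.57) = -2.7 mm/day.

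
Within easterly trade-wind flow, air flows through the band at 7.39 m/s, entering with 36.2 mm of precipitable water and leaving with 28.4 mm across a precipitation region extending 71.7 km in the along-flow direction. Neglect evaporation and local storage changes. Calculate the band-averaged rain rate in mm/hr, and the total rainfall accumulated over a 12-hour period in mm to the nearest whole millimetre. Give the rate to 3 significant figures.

Column moisture flux per unit crosswind length is F = V × PW.
Inflow: F_in = 7.39 × 36.2 = 267.518 mm·m/s
Outflow: F_out = 7.39 × 28.4 = 209.876 mm·m/s
Steady-state rate R = (F_in − F_out)/L = (267.518 − 209.876) / 71700 m = 8.039e-04 mm/s.
R = 8.039e-04 × 3600 = 2.89 mm/hr.
Over 12 h: total = 2.89 × 12 = 34.68 ≈ 35 mm.

R ≈ 2.89 mm/hr; total ≈ 35 mm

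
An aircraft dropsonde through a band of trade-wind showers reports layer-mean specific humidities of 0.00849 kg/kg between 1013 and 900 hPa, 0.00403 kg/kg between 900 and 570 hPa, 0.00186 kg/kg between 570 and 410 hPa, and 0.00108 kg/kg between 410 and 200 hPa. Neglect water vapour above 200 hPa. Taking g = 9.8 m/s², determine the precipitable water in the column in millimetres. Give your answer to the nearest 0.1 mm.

PW ≈ 28.7 mm

Precipitable water is the column-integrated vapour mass per unit area: PW = (1/g) Σ q̄ Δp, with q in kg/kg and Δp in Pa (1 kg/m² of water = 1 mm).
Layer 1013–900 hPa: Δp = 113 hPa = 11300 Pa, q̄ = 0.00849 kg/kg → 0.00849 × 11300 / 9.8 = 9.79 mm
Layer 900–570 hPa: Δp = 330 hPa = 33000 Pa, q̄ = 0.00403 kg/kg → 0.00403 × 33000 / 9.8 = 13.57 mm
Layer 570–410 hPa: Δp = 160 hPa = 16000 Pa, q̄ = 0.00186 kg/kg → 0.00186 × 16000 / 9.8 = 3.04 mm
Layer 410–200 hPa: Δp = 210 hPa = 21000 Pa, q̄ = 0.00108 kg/kg → 0.00108 × 21000 / 9.8 = 2.31 mm
PW = 9.79 + 13.57 + 3.04 + 2.31 = 28.71 ≈ 28.7 mm.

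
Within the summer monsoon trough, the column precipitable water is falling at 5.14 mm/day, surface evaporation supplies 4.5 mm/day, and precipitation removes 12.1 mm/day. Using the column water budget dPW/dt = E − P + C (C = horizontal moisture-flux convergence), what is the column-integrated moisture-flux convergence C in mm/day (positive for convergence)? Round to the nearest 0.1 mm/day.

C ≈ 2.5 mm/day

dPW/dt = -5.14 mm/day.
C = dPW/dt − E + P = (-5.14) − 4.5 + 12.1 = 2.5 mm/day.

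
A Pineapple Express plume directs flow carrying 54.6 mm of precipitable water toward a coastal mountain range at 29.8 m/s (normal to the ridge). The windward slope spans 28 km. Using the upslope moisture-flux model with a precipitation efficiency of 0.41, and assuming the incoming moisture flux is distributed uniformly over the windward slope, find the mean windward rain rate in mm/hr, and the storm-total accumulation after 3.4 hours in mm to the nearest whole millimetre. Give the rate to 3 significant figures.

Incoming column moisture flux per unit ridge length: F = V × PW = 29.8 × 54.6 = 1627.08 mm·m/s.
Spread over the 28 km slope with efficiency ε = 0.41: R = ε·F/W = 0.41 × 1627.08 / 28000 m = 2.383e-02 mm/s.
R = 2.383e-02 × 3600 = 85.8 mm/hr.
Over 3.4 h: total = 85.8 × 3.4 = 291.72 ≈ 292 mm.

R ≈ 85.8 mm/hr; total ≈ 292 mm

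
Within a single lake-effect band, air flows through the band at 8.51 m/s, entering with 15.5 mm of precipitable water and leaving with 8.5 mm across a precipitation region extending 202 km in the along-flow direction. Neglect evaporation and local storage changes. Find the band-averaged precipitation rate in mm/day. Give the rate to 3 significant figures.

R ≈ 25.5 mm/day

Column moisture flux per unit crosswind length is F = V × PW.
Inflow: F_in = 8.51 × 15.5 = 131.905 mm·m/s
Outflow: F_out = 8.51 × 8.5 = 72.335 mm·m/s
Steady-state rate R = (F_in − F_out)/L = (131.905 − 72.335) / 202000 m = 2.949e-04 mm/s.
R = 2.949e-04 × 3600 × 24 = 25.5 mm/day.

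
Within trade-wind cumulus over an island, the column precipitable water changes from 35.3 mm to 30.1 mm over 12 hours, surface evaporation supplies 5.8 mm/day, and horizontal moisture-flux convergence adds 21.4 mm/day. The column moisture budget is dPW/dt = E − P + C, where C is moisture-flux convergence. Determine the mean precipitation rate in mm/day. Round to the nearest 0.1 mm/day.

dPW/dt = (30.1 − 35.3) mm / (12/24 day) = -10.400 mm/day.
P = E + C − dPW/dt = 5.8 + (21.4) − (-10.400) = 37.6 mm/day.

P ≈ 37.6 mm/day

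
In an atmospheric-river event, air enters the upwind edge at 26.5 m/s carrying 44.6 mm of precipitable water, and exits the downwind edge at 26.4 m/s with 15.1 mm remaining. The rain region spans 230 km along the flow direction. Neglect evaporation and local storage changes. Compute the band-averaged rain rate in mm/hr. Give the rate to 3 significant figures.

R ≈ 12.3 mm/hr

Column moisture flux per unit crosswind length is F = V × PW.
Inflow: F_in = 26.5 × 44.6 = 1181.9 mm·m/s
Outflow: F_out = 26.4 × 15.1 = 398.64 mm·m/s
Steady-state rate R = (F_in − F_out)/L = (1181.9 − 398.64) / 230000 m = 3.405e-03 mm/s.
R = 3.405e-03 × 3600 = 12.3 mm/hr.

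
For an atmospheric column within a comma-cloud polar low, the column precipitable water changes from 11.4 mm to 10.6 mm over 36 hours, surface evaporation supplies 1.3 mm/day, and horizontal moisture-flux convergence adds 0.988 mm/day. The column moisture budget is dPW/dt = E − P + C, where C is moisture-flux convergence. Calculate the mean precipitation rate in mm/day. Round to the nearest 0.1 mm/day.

P ≈ 2.8 mm/day

dPW/dt = (10.6 − 11.4) mm / (36/24 day) = -0.533 mm/day.
P = E + C − dPW/dt = 1.3 + (0.988) − (-0.533) = 2.8 mm/day.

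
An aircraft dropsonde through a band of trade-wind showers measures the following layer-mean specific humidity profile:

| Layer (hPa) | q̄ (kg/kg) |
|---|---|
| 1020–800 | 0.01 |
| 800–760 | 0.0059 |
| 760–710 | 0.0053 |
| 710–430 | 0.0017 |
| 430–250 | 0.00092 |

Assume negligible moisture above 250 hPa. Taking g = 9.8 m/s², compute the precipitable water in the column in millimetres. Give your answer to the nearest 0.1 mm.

PW ≈ 34.1 mm

Precipitable water is the column-integrated vapour mass per unit area: PW = (1/g) Σ q̄ Δp, with q in kg/kg and Δp in Pa (1 kg/m² of water = 1 mm).
Layer 1020–800 hPa: Δp = 220 hPa = 22000 Pa, q̄ = 0.01 kg/kg → 0.01 × 22000 / 9.8 = 22.45 mm
Layer 800–760 hPa: Δp = 40 hPa = 4000 Pa, q̄ = 0.0059 kg/kg → 0.0059 × 4000 / 9.8 = 2.41 mm
Layer 760–710 hPa: Δp = 50 hPa = 5000 Pa, q̄ = 0.0053 kg/kg → 0.0053 × 5000 / 9.8 = 2.70 mm
Layer 710–430 hPa: Δp = 280 hPa = 28000 Pa, q̄ = 0.0017 kg/kg → 0.0017 × 28000 / 9.8 = 4.86 mm
Layer 430–250 hPa: Δp = 180 hPa = 18000 Pa, q̄ = 0.00092 kg/kg → 0.00092 × 18000 / 9.8 = 1.69 mm
PW = 22.45 + 2.41 + 2.70 + 4.86 + 1.69 = 34.11 ≈ 34.1 mm.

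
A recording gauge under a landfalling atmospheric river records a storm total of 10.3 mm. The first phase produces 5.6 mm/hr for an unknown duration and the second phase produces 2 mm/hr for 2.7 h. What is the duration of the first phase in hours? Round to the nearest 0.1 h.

duration ≈ 0.9 h

Known phases: 2 × 2.7 = 5.4 mm.
Remaining depth = 10.3 − 5.4 = 4.9 mm.
Duration = 4.9 / 5.6 = 0.9 h.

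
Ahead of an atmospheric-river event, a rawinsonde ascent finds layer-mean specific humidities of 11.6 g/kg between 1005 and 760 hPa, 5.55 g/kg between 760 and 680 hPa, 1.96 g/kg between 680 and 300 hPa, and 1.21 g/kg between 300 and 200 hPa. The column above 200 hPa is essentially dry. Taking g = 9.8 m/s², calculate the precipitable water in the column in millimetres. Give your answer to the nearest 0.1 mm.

Precipitable water is the column-integrated vapour mass per unit area: PW = (1/g) Σ q̄ Δp, with q in kg/kg and Δp in Pa (1 kg/m² of water = 1 mm).
Layer 1005–760 hPa: Δp = 245 hPa = 24500 Pa, q̄ = 0.0116 kg/kg → 0.0116 × 24500 / 9.8 = 29.00 mm
Layer 760–680 hPa: Δp = 80 hPa = 8000 Pa, q̄ = 0.00555 kg/kg → 0.00555 × 8000 / 9.8 = 4.53 mm
Layer 680–300 hPa: Δp = 380 hPa = 38000 Pa, q̄ = 0.00196 kg/kg → 0.00196 × 38000 / 9.8 = 7.60 mm
Layer 300–200 hPa: Δp = 100 hPa = 10000 Pa, q̄ = 0.00121 kg/kg → 0.00121 × 10000 / 9.8 = 1.23 mm
PW = 29.00 + 4.53 + 7.60 + 1.23 = 42.36 ≈ 42.4 mm.

PW ≈ 42.4 mm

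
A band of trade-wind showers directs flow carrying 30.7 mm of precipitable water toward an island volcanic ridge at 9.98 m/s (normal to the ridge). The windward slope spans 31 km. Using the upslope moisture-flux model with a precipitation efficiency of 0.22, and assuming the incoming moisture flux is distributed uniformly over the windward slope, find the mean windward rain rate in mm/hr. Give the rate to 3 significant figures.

R ≈ 7.83 mm/hr

Incoming column moisture flux per unit ridge length: F = V × PW = 9.98 × 30.7 = 306.386 mm·m/s.
Spread over the 31 km slope with efficiency ε = 0.22: R = ε·F/W = 0.22 × 306.386 / 31000 m = 2.174e-03 mm/s.
R = 2.174e-03 × 3600 = 7.83 mm/hr.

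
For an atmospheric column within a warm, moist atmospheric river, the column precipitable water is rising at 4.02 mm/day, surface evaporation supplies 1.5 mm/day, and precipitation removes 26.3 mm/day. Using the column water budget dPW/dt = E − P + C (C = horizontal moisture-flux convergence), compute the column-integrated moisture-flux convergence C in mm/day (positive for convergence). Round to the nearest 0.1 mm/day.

C ≈ 28.8 mm/day

dPW/dt = +4.02 mm/day.
C = dPW/dt − E + P = (+4.02) − 1.5 + 26.3 = 28.8 mm/day.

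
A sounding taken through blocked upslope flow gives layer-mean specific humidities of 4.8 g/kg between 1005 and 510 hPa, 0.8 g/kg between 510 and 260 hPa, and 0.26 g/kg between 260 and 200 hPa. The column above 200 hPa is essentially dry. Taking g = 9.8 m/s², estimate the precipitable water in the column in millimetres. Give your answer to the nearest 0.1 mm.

Precipitable water is the column-integrated vapour mass per unit area: PW = (1/g) Σ q̄ Δp, with q in kg/kg and Δp in Pa (1 kg/m² of water = 1 mm).
Layer 1005–510 hPa: Δp = 495 hPa = 49500 Pa, q̄ = 0.0048 kg/kg → 0.0048 × 49500 / 9.8 = 24.24 mm
Layer 510–260 hPa: Δp = 250 hPa = 25000 Pa, q̄ = 0.0008 kg/kg → 0.0008 × 25000 / 9.8 = 2.04 mm
Layer 260–200 hPa: Δp = 60 hPa = 6000 Pa, q̄ = 0.00026 kg/kg → 0.00026 × 6000 / 9.8 = 0.16 mm
PW = 24.24 + 2.04 + 0.16 = 26.44 ≈ 26.4 mm.

PW ≈ 26.4 mm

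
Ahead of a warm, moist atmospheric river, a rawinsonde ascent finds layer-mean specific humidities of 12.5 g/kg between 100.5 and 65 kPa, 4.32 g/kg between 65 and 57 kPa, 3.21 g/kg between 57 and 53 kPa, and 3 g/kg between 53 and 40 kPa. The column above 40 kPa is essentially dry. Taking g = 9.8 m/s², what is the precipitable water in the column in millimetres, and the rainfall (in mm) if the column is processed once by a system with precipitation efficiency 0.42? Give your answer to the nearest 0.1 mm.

PW ≈ 54.1 mm; rainfall ≈ 22.7 mm

Precipitable water is the column-integrated vapour mass per unit area: PW = (1/g) Σ q̄ Δp, with q in kg/kg and Δp in Pa (1 kg/m² of water = 1 mm).
Layer 100.5–65 kPa: Δp = 355 hPa = 35500 Pa, q̄ = 0.0125 kg/kg → 0.0125 × 35500 / 9.8 = 45.28 mm
Layer 65–57 kPa: Δp = 80 hPa = 8000 Pa, q̄ = 0.00432 kg/kg → 0.00432 × 8000 / 9.8 = 3.53 mm
Layer 57–53 kPa: Δp = 40 hPa = 4000 Pa, q̄ = 0.00321 kg/kg → 0.00321 × 4000 / 9.8 = 1.31 mm
Layer 53–40 kPa: Δp = 130 hPa = 13000 Pa, q̄ = 0.003 kg/kg → 0.003 × 13000 / 9.8 = 3.98 mm
PW = 45.28 + 3.53 + 1.31 + 3.98 = 54.10 ≈ 54.1 mm.
Rainfall = ε × PW = 0.42 × 54.1 = 22.7 mm.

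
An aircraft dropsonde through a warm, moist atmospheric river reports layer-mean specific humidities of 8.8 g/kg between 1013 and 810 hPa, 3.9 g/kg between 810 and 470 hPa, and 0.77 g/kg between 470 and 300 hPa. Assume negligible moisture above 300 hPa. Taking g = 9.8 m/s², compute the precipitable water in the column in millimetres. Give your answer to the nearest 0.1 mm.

Precipitable water is the column-integrated vapour mass per unit area: PW = (1/g) Σ q̄ Δp, with q in kg/kg and Δp in Pa (1 kg/m² of water = 1 mm).
Layer 1013–810 hPa: Δp = 203 hPa = 20300 Pa, q̄ = 0.0088 kg/kg → 0.0088 × 20300 / 9.8 = 18.23 mm
Layer 810–470 hPa: Δp = 340 hPa = 34000 Pa, q̄ = 0.0039 kg/kg → 0.0039 × 34000 / 9.8 = 13.53 mm
Layer 470–300 hPa: Δp = 170 hPa = 17000 Pa, q̄ = 0.00077 kg/kg → 0.00077 × 17000 / 9.8 = 1.34 mm
PW = 18.23 + 13.53 + 1.34 = 33.10 ≈ 33.1 mm.

PW ≈ 33.1 mm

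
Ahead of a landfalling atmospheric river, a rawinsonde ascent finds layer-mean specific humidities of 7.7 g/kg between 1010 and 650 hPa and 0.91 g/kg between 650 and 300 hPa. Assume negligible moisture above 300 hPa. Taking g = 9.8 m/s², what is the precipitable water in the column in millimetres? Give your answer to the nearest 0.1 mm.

PW ≈ 31.5 mm

Precipitable water is the column-integrated vapour mass per unit area: PW = (1/g) Σ q̄ Δp, with q in kg/kg and Δp in Pa (1 kg/m² of water = 1 mm).
Layer 1010–650 hPa: Δp = 360 hPa = 36000 Pa, q̄ = 0.0077 kg/kg → 0.0077 × 36000 / 9.8 = 28.29 mm
Layer 650–300 hPa: Δp = 350 hPa = 35000 Pa, q̄ = 0.00091 kg/kg → 0.00091 × 35000 / 9.8 = 3.25 mm
PW = 28.29 + 3.25 = 31.54 ≈ 31.5 mm.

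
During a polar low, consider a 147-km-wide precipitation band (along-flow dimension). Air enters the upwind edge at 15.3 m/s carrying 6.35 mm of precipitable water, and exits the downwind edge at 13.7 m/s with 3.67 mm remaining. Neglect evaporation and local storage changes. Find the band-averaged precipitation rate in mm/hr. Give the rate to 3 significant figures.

Column moisture flux per unit crosswind length is F = V × PW.
Inflow: F_in = 15.3 × 6.35 = 97.155 mm·m/s
Outflow: F_out = 13.7 × 3.67 = 50.279 mm·m/s
Steady-state rate R = (F_in − F_out)/L = (97.155 − 50.279) / 147000 m = 3.189e-04 mm/s.
R = 3.189e-04 × 3600 = 1.15 mm/hr.

R ≈ 1.15 mm/hr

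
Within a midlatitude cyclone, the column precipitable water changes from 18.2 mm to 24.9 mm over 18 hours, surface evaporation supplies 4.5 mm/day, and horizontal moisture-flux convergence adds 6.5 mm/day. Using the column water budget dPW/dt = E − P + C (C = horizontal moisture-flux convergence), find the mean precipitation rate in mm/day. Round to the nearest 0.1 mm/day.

dPW/dt = (24.9 − 18.2) mm / (18/24 day) = +8.933 mm/day.
P = E + C − dPW/dt = 4.5 + (6.5) − (+8.933) = 2.1 mm/day.

P ≈ 2.1 mm/day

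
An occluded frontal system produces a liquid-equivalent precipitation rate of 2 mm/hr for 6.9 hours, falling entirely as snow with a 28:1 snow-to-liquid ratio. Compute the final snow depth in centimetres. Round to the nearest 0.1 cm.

snow depth ≈ 38.6 cm

Liquid-equivalent depth = 2 × 6.9 = 13.8 mm.
Snow depth = 13.8 mm × 28 = 386.4 mm = 38.6 cm.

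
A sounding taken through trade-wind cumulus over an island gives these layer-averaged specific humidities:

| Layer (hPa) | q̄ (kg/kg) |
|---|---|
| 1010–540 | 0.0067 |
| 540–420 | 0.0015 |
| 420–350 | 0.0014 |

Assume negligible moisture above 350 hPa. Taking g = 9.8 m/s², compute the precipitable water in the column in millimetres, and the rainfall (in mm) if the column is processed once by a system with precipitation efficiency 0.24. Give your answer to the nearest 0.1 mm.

PW ≈ 35.0 mm; rainfall ≈ 8.4 mm

Precipitable water is the column-integrated vapour mass per unit area: PW = (1/g) Σ q̄ Δp, with q in kg/kg and Δp in Pa (1 kg/m² of water = 1 mm).
Layer 1010–540 hPa: Δp = 470 hPa = 47000 Pa, q̄ = 0.0067 kg/kg → 0.0067 × 47000 / 9.8 = 32.13 mm
Layer 540–420 hPa: Δp = 120 hPa = 12000 Pa, q̄ = 0.0015 kg/kg → 0.0015 × 12000 / 9.8 = 1.84 mm
Layer 420–350 hPa: Δp = 70 hPa = 7000 Pa, q̄ = 0.0014 kg/kg → 0.0014 × 7000 / 9.8 = 1.00 mm
PW = 32.13 + 1.84 + 1.00 = 34.97 ≈ 35.0 mm.
Rainfall = ε × PW = 0.24 × 35.0 = 8.4 mm.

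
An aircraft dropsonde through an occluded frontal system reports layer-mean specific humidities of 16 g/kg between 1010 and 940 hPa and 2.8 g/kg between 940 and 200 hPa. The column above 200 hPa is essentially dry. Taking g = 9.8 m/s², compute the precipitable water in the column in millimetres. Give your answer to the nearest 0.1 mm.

Precipitable water is the column-integrated vapour mass per unit area: PW = (1/g) Σ q̄ Δp, with q in kg/kg and Δp in Pa (1 kg/m² of water = 1 mm).
Layer 1010–940 hPa: Δp = 70 hPa = 7000 Pa, q̄ = 0.016 kg/kg → 0.016 × 7000 / 9.8 = 11.43 mm
Layer 940–200 hPa: Δp = 740 hPa = 74000 Pa, q̄ = 0.0028 kg/kg → 0.0028 × 74000 / 9.8 = 21.14 mm
PW = 11.43 + 21.14 = 32.57 ≈ 32.6 mm.

PW ≈ 32.6 mm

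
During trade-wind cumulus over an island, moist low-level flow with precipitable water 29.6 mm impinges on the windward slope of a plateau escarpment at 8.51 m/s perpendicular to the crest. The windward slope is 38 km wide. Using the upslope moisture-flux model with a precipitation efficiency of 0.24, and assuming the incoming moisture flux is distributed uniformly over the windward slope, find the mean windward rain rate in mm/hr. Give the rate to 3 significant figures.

R ≈ 5.73 mm/hr

Incoming column moisture flux per unit ridge length: F = V × PW = 8.51 × 29.6 = 251.896 mm·m/s.
Spread over the 38 km slope with efficiency ε = 0.24: R = ε·F/W = 0.24 × 251.896 / 38000 m = 1.591e-03 mm/s.
R = 1.591e-03 × 3600 = 5.73 mm/hr.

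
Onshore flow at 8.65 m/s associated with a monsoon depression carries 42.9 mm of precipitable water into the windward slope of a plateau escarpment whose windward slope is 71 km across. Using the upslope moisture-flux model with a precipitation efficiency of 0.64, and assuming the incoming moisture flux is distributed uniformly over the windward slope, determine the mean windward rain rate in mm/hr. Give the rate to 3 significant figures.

R ≈ 12.0 mm/hr

Incoming column moisture flux per unit ridge length: F = V × PW = 8.65 × 42.9 = 371.085 mm·m/s.
Spread over the 71 km slope with efficiency ε = 0.64: R = ε·F/W = 0.64 × 371.085 / 71000 m = 3.345e-03 mm/s.
R = 3.345e-03 × 3600 = 12.0 mm/hr.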